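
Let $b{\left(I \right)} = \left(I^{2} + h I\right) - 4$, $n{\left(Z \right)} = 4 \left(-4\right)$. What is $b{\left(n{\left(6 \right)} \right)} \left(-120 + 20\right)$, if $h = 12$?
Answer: $-6000$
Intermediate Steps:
$n{\left(Z \right)} = -16$
$b{\left(I \right)} = -4 + I^{2} + 12 I$ ($b{\left(I \right)} = \left(I^{2} + 12 I\right) - 4 = -4 + I^{2} + 12 I$)
$b{\left(n{\left(6 \right)} \right)} \left(-120 + 20\right) = \left(-4 + \left(-16\right)^{2} + 12 \left(-16\right)\right) \left(-120 + 20\right) = \left(-4 + 256 - 192\right) \left(-100\right) = 60 \left(-100\right) = -6000$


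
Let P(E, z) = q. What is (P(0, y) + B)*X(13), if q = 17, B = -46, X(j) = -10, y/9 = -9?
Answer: 290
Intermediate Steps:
y = -81 (y = 9*(-9) = -81)
P(E, z) = 17
(P(0, y) + B)*X(13) = (17 - 46)*(-10) = -29*(-10) = 290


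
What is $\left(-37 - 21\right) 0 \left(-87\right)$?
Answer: $0$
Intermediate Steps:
$\left(-37 - 21\right) 0 \left(-87\right) = \left(-58\right) 0 \left(-87\right) = 0 \left(-87\right) = 0$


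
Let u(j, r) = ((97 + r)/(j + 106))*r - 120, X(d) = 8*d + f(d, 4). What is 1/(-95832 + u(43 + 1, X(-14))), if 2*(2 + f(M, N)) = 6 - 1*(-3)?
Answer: -8/767543 ≈ -1.0423e-5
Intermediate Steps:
f(M, N) = 5/2 (f(M, N) = -2 + (6 - 1*(-3))/2 = -2 + (6 + 3)/2 = -2 + (½)*9 = -2 + 9/2 = 5/2)
X(d) = 5/2 + 8*d (X(d) = 8*d + 5/2 = 5/2 + 8*d)
u(j, r) = -120 + r*(97 + r)/(106 + j) (u(j, r) = ((97 + r)/(106 + j))*r - 120 = r*(97 + r)/(106 + j) - 120 = -120 + r*(97 + r)/(106 + j))
1/(-95832 + u(43 + 1, X(-14))) = 1/(-95832 + (-12720 + (5/2 + 8*(-14))² - 120*(43 + 1) + 97*(5/2 + 8*(-14)))/(106 + (43 + 1))) = 1/(-95832 + (-12720 + (5/2 - 112)² - 120*44 + 97*(5/2 - 112))/(106 + 44)) = 1/(-95832 + (-12720 + (-219/2)² - 5280 + 97*(-219/2))/150) = 1/(-95832 + (-12720 + 47961/4 - 5280 - 21243/2)/150) = 1/(-95832 + (1/150)*(-66525/4)) = 1/(-95832 - 887/8) = 1/(-767543/8) = -8/767543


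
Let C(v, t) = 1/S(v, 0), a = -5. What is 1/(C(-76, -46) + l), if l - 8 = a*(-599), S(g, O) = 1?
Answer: 1/3004 ≈ 0.00033289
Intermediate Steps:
C(v, t) = 1 (C(v, t) = 1/1 = 1)
l = 3003 (l = 8 - 5*(-599) = 8 + 2995 = 3003)
1/(C(-76, -46) + l) = 1/(1 + 3003) = 1/3004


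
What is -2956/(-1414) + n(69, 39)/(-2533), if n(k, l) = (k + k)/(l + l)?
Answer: 48652801/23280803 ≈ 2.0898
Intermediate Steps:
n(k, l) = k/l (n(k, l) = (2*k)/((2*l)) = (2*k)*(1/(2*l)) = k/l)
-2956/(-1414) + n(69, 39)/(-2533) = -2956/(-1414) + (69/39)/(-2533) = -2956*(-1/1414) + (69*(1/39))*(-1/2533) = 1478/707 + (23/13)*(-1/2533) = 1478/707 - 23/32929 = 48652801/23280803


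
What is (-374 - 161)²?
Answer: 286225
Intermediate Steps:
(-374 - 161)² = (-535)² = 286225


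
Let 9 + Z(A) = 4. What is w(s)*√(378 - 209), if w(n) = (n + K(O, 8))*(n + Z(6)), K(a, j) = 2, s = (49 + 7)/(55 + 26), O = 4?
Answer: -989066/6561 ≈ -150.75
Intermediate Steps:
Z(A) = -5 (Z(A) = -9 + 4 = -5)
s = 56/81 ≈ 0.69136
w(n) = (-5 + n)*(2 + n) (w(n) = (n + 2)*(n - 5) = (2 + n)*(-5 + n) = (-5 + n)*(2 + n))
w(s)*√(378 - 209) = (-10 + (56/81)² - 3*56/81)*√(378 - 209) = (-10 + 3136/6561 - 56/27)*√169 = -76082/6561*13 = -989066/6561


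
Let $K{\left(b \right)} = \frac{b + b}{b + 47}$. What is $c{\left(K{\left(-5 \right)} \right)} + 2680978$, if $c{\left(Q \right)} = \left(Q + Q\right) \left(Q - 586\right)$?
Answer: $\frac{1182434408}{441} \approx 2.6813 \cdot 10^{6}$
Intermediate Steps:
$K{\left(b \right)} = \frac{2 b}{47 + b}$
$c{\left(Q \right)} = 2 Q \left(-586 + Q\right)$
$c{\left(K{\left(-5 \right)} \right)} + 2680978 = 2 \cdot 2 \left(-5\right) \frac{1}{47 - 5} \left(-586 + 2 \left(-5\right) \frac{1}{47 - 5}\right) + 2680978 = 2 \cdot 2 \left(-5\right) \frac{1}{42} \left(-586 + 2 \left(-5\right) \frac{1}{42}\right) + 2680978 = 2 \left(- \frac{5}{21}\right) \left(-586 - \frac{5}{21}\right) + 2680978 = 2 \left(- \frac{5}{21}\right) \left(- \frac{12311}{21}\right) + 2680978 = \frac{123110}{441} + 2680978 = \frac{1182434408}{441}$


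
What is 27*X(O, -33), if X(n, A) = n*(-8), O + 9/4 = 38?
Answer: -7722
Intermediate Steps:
O = 143/4 (O = -9/4 + 38 = 143/4 ≈ 35.750)
X(n, A) = -8*n
27*X(O, -33) = 27*(-8*143/4) = 27*(-286) = -7722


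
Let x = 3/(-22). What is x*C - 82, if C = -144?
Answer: -686/11 ≈ -62.364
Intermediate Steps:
x = -3/22 (x = 3*(-1/22) = -3/22 ≈ -0.13636)
x*C - 82 = -3/22*(-144) - 82 = 216/11 - 82 = -686/11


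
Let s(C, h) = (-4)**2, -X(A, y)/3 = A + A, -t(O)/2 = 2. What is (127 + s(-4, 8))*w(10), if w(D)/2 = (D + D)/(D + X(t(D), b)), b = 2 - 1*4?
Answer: 2860/17 ≈ 168.24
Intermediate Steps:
b = -2 (b = 2 - 4 = -2)
t(O) = -4 (t(O) = -2*2 = -4)
X(A, y) = -6*A (X(A, y) = -3*(A + A) = -6*A)
s(C, h) = 16
w(D) = 4*D/(24 + D) (w(D) = 2*((D + D)/(D - 6*(-4))) = 2*((2*D)/(D + 24)) = 2*((2*D)/(24 + D)) = 2*(2*D/(24 + D)) = 4*D/(24 + D))
(127 + s(-4, 8))*w(10) = (127 + 16)*(4*10/(24 + 10)) = 143*(4*10/34) = 143*(4*10*(1/34)) = 143*(20/17) = 2860/17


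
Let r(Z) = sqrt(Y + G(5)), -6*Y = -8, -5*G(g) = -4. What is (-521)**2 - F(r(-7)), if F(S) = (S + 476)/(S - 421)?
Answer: 721651434075/2658583 + 3588*sqrt(30)/2658583 ≈ 2.7144e+5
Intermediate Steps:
G(g) = 4/5 (G(g) = -1/5*(-4) = 4/5)
Y = 4/3 (Y = -1/6*(-8) = 4/3 ≈ 1.3333)
r(Z) = 4*sqrt(30)/15 (r(Z) = sqrt(4/3 + 4/5) = sqrt(32/15) = 4*sqrt(30)/15)
F(S) = (476 + S)/(-421 + S)
(-521)**2 - F(r(-7)) = (-521)**2 - (476 + 4*sqrt(30)/15)/(-421 + 4*sqrt(30)/15) = 271441 - (476 + 4*sqrt(30)/15)/(-421 + 4*sqrt(30)/15)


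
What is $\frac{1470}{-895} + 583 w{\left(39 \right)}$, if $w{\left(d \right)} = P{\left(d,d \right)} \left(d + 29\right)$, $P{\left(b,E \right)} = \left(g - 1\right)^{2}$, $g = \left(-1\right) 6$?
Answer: $\frac{347717230}{179} \approx 1.9426 \cdot 10^{6}$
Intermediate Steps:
$g = -6$
$P{\left(b,E \right)} = 49$ ($P{\left(b,E \right)} = \left(-6 - 1\right)^{2} = \left(-7\right)^{2} = 49$)
$w{\left(d \right)} = 1421 + 49 d$ ($w{\left(d \right)} = 49 \left(d + 29\right) = 49 \left(29 + d\right) = 1421 + 49 d$)
$\frac{1470}{-895} + 583 w{\left(39 \right)} = \frac{1470}{-895} + 583 \left(1421 + 49 \cdot 39\right) = 1470 \left(- \frac{1}{895}\right) + 583 \left(1421 + 1911\right) = - \frac{294}{179} + 583 \cdot 3332 = - \frac{294}{179} + 1942556 = \frac{347717230}{179}$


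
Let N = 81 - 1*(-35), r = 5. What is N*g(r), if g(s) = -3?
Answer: -348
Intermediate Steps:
N = 116 (N = 81 + 35 = 116)
N*g(r) = 116*(-3) = -348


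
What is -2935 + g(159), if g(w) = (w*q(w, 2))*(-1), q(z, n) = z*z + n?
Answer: -4022932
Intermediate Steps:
q(z, n) = n + z² (q(z, n) = z² + n = n + z²)
g(w) = -w*(2 + w²) (g(w) = (w*(2 + w²))*(-1) = -w*(2 + w²))
-2935 + g(159) = -2935 - 1*159*(2 + 159²) = -2935 - 1*159*(2 + 25281) = -2935 - 1*159*25283 = -2935 - 4019997 = -4022932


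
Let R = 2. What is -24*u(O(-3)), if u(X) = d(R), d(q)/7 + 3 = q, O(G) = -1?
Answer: 168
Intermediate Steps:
d(q) = -21 + 7*q
u(X) = -7 (u(X) = -21 + 7*2 = -21 + 14 = -7)
-24*u(O(-3)) = -24*(-7) = 168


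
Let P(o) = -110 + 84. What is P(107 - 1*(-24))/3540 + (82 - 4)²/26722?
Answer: 5210647/23648970 ≈ 0.22033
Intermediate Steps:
P(o) = -26
P(107 - 1*(-24))/3540 + (82 - 4)²/26722 = -26/3540 + (82 - 4)²/26722 = -26*1/3540 + 78²*(1/26722) = -13/1770 + 6084*(1/26722) = -13/1770 + 3042/13361 = 5210647/23648970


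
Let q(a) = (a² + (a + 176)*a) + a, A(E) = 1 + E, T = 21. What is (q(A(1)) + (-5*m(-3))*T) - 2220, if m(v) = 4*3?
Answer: -3118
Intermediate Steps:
m(v) = 12
q(a) = a + a² + a*(176 + a) (q(a) = (a² + (176 + a)*a) + a = (a² + a*(176 + a)) + a = a + a² + a*(176 + a))
(q(A(1)) + (-5*m(-3))*T) - 2220 = ((1 + 1)*(177 + 2*(1 + 1)) - 5*12*21) - 2220 = (2*(177 + 2*2) - 60*21) - 2220 = (2*(177 + 4) - 1260) - 2220 = (2*181 - 1260) - 2220 = (362 - 1260) - 2220 = -898 - 2220 = -3118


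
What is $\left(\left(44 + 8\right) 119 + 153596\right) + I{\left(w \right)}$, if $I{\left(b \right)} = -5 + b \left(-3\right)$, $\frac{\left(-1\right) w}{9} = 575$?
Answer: $175304$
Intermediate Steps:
$w = -5175$ ($w = \left(-9\right) 575 = -5175$)
$I{\left(b \right)} = -5 - 3 b$
$\left(\left(44 + 8\right) 119 + 153596\right) + I{\left(w \right)} = \left(\left(44 + 8\right) 119 + 153596\right) - -15520 = \left(52 \cdot 119 + 153596\right) + \left(-5 + 15525\right) = \left(6188 + 153596\right) + 15520 = 159784 + 15520 = 175304$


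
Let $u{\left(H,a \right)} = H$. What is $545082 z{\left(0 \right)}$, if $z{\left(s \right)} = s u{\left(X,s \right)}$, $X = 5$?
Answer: $0$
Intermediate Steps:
$z{\left(s \right)} = 5 s$ ($z{\left(s \right)} = s 5 = 5 s$)
$545082 z{\left(0 \right)} = 545082 \cdot 5 \cdot 0 = 545082 \cdot 0 = 0$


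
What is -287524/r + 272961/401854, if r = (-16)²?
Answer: -14434098935/12859328 ≈ -1122.5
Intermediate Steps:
r = 256
-287524/r + 272961/401854 = -287524/256 + 272961/401854 = -287524*1/256 + 272961*(1/401854) = -71881/64 + 272961/401854 = -14434098935/12859328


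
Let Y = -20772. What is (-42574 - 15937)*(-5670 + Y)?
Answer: 1547147862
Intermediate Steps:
(-42574 - 15937)*(-5670 + Y) = (-42574 - 15937)*(-5670 - 20772) = -58511*(-26442) = 1547147862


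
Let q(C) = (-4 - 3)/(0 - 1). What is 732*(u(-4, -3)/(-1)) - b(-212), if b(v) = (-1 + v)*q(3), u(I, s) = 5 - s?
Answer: -4365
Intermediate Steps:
q(C) = 7 (q(C) = -7/(-1) = -7*(-1) = 7)
b(v) = -7 + 7*v (b(v) = (-1 + v)*7 = -7 + 7*v)
732*(u(-4, -3)/(-1)) - b(-212) = 732*((5 - 1*(-3))/(-1)) - (-7 + 7*(-212)) = 732*((5 + 3)*(-1)) - (-7 - 1484) = 732*(8*(-1)) - 1*(-1491) = 732*(-8) + 1491 = -5856 + 1491 = -4365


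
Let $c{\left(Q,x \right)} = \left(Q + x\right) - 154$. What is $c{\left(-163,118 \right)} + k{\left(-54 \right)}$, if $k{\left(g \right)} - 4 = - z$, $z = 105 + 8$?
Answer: $-308$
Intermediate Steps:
$z = 113$
$k{\left(g \right)} = -109$ ($k{\left(g \right)} = 4 - 113 = -109$)
$c{\left(Q,x \right)} = -154 + Q + x$
$c{\left(-163,118 \right)} + k{\left(-54 \right)} = \left(-154 - 163 + 118\right) - 109 = -199 - 109 = -308$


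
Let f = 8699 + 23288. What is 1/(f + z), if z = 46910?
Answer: 1/78897 ≈ 1.2675e-5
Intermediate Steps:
f = 31987
1/(f + z) = 1/(31987 + 46910) = 1/78897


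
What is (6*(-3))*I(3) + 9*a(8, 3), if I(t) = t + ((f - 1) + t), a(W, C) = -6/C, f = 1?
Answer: -126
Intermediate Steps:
I(t) = 2*t (I(t) = t + ((1 - 1) + t) = t + (0 + t) = t + t = 2*t)
(6*(-3))*I(3) + 9*a(8, 3) = (6*(-3))*(2*3) + 9*(-6/3) = -18*6 + 9*(-6*1/3) = -108 + 9*(-2) = -108 - 18 = -126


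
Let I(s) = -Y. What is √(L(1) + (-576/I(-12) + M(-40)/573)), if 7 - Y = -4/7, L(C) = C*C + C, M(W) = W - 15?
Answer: √71918620671/30369 ≈ 8.8306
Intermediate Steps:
M(W) = -15 + W
L(C) = C + C² (L(C) = C² + C = C + C²)
Y = 53/7 (Y = 7 - (-4)/7 = 7 - 1*(-4/7) = 7 + 4/7 = 53/7 ≈ 7.5714)
I(s) = -53/7 (I(s) = -1*53/7 = -53/7)
√(L(1) + (-576/I(-12) + M(-40)/573)) = √(1*(1 + 1) + (-576/(-53/7) + (-15 - 40)/573)) = √(1*2 + (-576*(-7/53) - 55*1/573)) = √(2 + (4032/53 - 55/573)) = √(2 + 2307421/30369) = √(2368159/30369) = √71918620671/30369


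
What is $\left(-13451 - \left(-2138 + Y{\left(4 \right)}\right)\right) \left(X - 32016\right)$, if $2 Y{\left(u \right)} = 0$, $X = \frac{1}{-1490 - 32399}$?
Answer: $\frac{12274494415425}{33889} \approx 3.622 \cdot 10^{8}$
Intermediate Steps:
$X = - \frac{1}{33889}$ ($X = \frac{1}{-33889} = - \frac{1}{33889} \approx -2.9508 \cdot 10^{-5}$)
$Y{\left(u \right)} = 0$ ($Y{\left(u \right)} = \frac{1}{2} \cdot 0 = 0$)
$\left(-13451 - \left(-2138 + Y{\left(4 \right)}\right)\right) \left(X - 32016\right) = \left(-13451 + \left(\left(26 - 0\right) - -2112\right)\right) \left(- \frac{1}{33889} - 32016\right) = \left(-13451 + \left(\left(26 + 0\right) + 2112\right)\right) \left(- \frac{1084990225}{33889}\right) = \left(-13451 + \left(26 + 2112\right)\right) \left(- \frac{1084990225}{33889}\right) = \left(-13451 + 2138\right) \left(- \frac{1084990225}{33889}\right) = \left(-11313\right) \left(- \frac{1084990225}{33889}\right) = \frac{12274494415425}{33889}$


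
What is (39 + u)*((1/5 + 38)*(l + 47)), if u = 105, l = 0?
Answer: 1292688/5 ≈ 2.5854e+5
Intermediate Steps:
(39 + u)*((1/5 + 38)*(l + 47)) = (39 + 105)*((1/5 + 38)*(0 + 47)) = 144*((⅕ + 38)*47) = 144*((191/5)*47) = 144*(8977/5) = 1292688/5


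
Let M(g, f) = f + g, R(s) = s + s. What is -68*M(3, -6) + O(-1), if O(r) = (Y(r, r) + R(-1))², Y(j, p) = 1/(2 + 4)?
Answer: 7465/36 ≈ 207.36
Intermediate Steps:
R(s) = 2*s
Y(j, p) = ⅙ (Y(j, p) = 1/6 = ⅙)
O(r) = 121/36 (O(r) = (⅙ + 2*(-1))² = (⅙ - 2)² = (-11/6)² = 121/36)
-68*M(3, -6) + O(-1) = -68*(-6 + 3) + 121/36 = -68*(-3) + 121/36 = 204 + 121/36 = 7465/36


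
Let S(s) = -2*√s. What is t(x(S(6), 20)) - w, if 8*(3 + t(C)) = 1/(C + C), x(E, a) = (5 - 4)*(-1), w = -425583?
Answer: 6809279/16 ≈ 4.2558e+5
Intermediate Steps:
x(E, a) = -1 (x(E, a) = 1*(-1) = -1)
t(C) = -3 + 1/(16*C) (t(C) = -3 + 1/(8*(C + C)) = -3 + 1/(8*((2*C))) = -3 + (1/(2*C))/8 = -3 + 1/(16*C))
t(x(S(6), 20)) - w = (-3 + (1/16)/(-1)) - 1*(-425583) = (-3 + (1/16)*(-1)) + 425583 = (-3 - 1/16) + 425583 = -49/16 + 425583 = 6809279/16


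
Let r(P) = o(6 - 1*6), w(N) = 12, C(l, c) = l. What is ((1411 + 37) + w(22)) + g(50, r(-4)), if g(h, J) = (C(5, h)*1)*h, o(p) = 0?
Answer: 1710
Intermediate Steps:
r(P) = 0
g(h, J) = 5*h (g(h, J) = (5*1)*h = 5*h)
((1411 + 37) + w(22)) + g(50, r(-4)) = ((1411 + 37) + 12) + 5*50 = (1448 + 12) + 250 = 1460 + 250 = 1710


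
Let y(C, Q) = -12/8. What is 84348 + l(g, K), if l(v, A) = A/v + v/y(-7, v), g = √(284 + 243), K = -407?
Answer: 84348 - 2275*√527/1581 ≈ 84315.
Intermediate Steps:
y(C, Q) = -3/2 (y(C, Q) = -12*⅛ = -3/2)
g = √527 ≈ 22.956
l(v, A) = -2*v/3 + A/v (l(v, A) = A/v + v/(-3/2) = A/v + v*(-⅔) = A/v - 2*v/3 = -2*v/3 + A/v)
84348 + l(g, K) = 84348 + (-2*√527/3 - 407*√527/527) = 84348 - 2275*√527/1581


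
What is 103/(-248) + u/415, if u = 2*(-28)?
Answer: -56633/102920 ≈ -0.55026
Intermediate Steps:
u = -56
103/(-248) + u/415 = 103/(-248) - 56/415 = 103*(-1/248) - 56*1/415 = -103/248 - 56/415 = -56633/102920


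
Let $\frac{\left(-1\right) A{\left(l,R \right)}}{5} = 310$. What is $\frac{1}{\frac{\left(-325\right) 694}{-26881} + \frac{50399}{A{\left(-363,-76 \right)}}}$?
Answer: $- \frac{41665550}{1005173019} \approx -0.041451$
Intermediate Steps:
$A{\left(l,R \right)} = -1550$ ($A{\left(l,R \right)} = \left(-5\right) 310 = -1550$)
$\frac{1}{\frac{\left(-325\right) 694}{-26881} + \frac{50399}{A{\left(-363,-76 \right)}}} = \frac{1}{\frac{\left(-325\right) 694}{-26881} + \frac{50399}{-1550}} = \frac{1}{\left(-225550\right) \left(- \frac{1}{26881}\right) + 50399 \left(- \frac{1}{1550}\right)} = \frac{1}{\frac{225550}{26881} - \frac{50399}{1550}} = \frac{1}{- \frac{1005173019}{41665550}} = - \frac{41665550}{1005173019}$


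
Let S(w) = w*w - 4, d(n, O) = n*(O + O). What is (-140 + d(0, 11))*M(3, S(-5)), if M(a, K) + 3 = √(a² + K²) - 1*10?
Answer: 1820 - 2100*√2 ≈ -1149.8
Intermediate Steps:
d(n, O) = 2*O*n (d(n, O) = n*(2*O) = 2*O*n)
S(w) = -4 + w² (S(w) = w² - 4 = -4 + w²)
M(a, K) = -13 + √(K² + a²) (M(a, K) = -3 + (√(a² + K²) - 1*10) = -3 + (√(K² + a²) - 10) = -3 + (-10 + √(K² + a²)) = -13 + √(K² + a²))
(-140 + d(0, 11))*M(3, S(-5)) = (-140 + 2*11*0)*(-13 + √((-4 + (-5)²)² + 3²)) = (-140 + 0)*(-13 + √((-4 + 25)² + 9)) = -140*(-13 + √(21² + 9)) = -140*(-13 + √(441 + 9)) = -140*(-13 + √450) = -140*(-13 + 15*√2) = 1820 - 2100*√2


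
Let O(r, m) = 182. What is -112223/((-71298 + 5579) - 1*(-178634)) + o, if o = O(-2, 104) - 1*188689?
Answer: -21285380128/112915 ≈ -1.8851e+5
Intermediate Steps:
o = -188507 (o = 182 - 1*188689 = 182 - 188689 = -188507)
-112223/((-71298 + 5579) - 1*(-178634)) + o = -112223/((-71298 + 5579) - 1*(-178634)) - 188507 = -112223/(-65719 + 178634) - 188507 = -112223/112915 - 188507 = -21285380128/112915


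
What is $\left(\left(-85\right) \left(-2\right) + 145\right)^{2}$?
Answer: $99225$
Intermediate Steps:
$\left(\left(-85\right) \left(-2\right) + 145\right)^{2} = \left(170 + 145\right)^{2} = 315^{2} = 99225$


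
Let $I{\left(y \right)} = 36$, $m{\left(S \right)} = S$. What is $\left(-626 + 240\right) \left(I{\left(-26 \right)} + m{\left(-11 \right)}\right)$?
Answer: $-9650$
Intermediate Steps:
$\left(-626 + 240\right) \left(I{\left(-26 \right)} + m{\left(-11 \right)}\right) = \left(-626 + 240\right) \left(36 - 11\right) = \left(-386\right) 25 = -9650$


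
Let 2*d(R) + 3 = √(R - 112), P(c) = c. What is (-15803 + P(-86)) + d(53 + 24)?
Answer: -31781/2 + I*√35/2 ≈ -15891.0 + 2.958*I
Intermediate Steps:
d(R) = -3/2 + √(-112 + R)/2 (d(R) = -3/2 + √(R - 112)/2 = -3/2 + √(-112 + R)/2)
(-15803 + P(-86)) + d(53 + 24) = (-15803 - 86) + (-3/2 + √(-112 + (53 + 24))/2) = -15889 + (-3/2 + √(-112 + 77)/2) = -15889 + (-3/2 + √(-35)/2) = -15889 + (-3/2 + (I*√35)/2) = -15889 + (-3/2 + I*√35/2) = -31781/2 + I*√35/2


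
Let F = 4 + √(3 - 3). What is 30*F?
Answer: 120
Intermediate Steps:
F = 4 (F = 4 + √0 = 4 + 0 = 4)
30*F = 30*4 = 120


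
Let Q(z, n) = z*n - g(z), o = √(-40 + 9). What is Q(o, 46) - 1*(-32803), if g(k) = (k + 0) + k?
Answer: 32803 + 44*I*√31 ≈ 32803.0 + 244.98*I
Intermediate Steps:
g(k) = 2*k (g(k) = k + k = 2*k)
o = I*√31 (o = √(-31) = I*√31 ≈ 5.5678*I)
Q(z, n) = -2*z + n*z (Q(z, n) = z*n - 2*z = n*z - 2*z = -2*z + n*z)
Q(o, 46) - 1*(-32803) = (I*√31)*(-2 + 46) - 1*(-32803) = (I*√31)*44 + 32803 = 44*I*√31 + 32803 = 32803 + 44*I*√31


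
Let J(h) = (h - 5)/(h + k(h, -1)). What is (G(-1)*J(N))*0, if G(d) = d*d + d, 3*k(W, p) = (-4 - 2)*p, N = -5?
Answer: 0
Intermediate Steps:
k(W, p) = -2*p (k(W, p) = ((-4 - 2)*p)/3 = (-6*p)/3 = -2*p)
G(d) = d + d² (G(d) = d² + d = d + d²)
J(h) = (-5 + h)/(2 + h) (J(h) = (h - 5)/(h - 2*(-1)) = (-5 + h)/(h + 2) = (-5 + h)/(2 + h))
(G(-1)*J(N))*0 = ((-(1 - 1))*((-5 - 5)/(2 - 5)))*0 = ((-1*0)*(-10/(-3)))*0 = (0*(-⅓*(-10)))*0 = (0*(10/3))*0 = 0*0 = 0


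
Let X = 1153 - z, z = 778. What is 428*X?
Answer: 160500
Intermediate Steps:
X = 375 (X = 1153 - 1*778 = 1153 - 778 = 375)
428*X = 428*375 = 160500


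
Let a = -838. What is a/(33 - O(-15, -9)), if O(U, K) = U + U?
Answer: -838/63 ≈ -13.302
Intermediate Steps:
O(U, K) = 2*U
a/(33 - O(-15, -9)) = -838/(33 - 2*(-15)) = -838/(33 - 1*(-30)) = -838/(33 + 30) = -838/63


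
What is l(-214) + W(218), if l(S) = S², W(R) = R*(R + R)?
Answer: 140844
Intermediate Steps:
W(R) = 2*R² (W(R) = R*(2*R) = 2*R²)
l(-214) + W(218) = (-214)² + 2*218² = 45796 + 2*47524 = 45796 + 95048 = 140844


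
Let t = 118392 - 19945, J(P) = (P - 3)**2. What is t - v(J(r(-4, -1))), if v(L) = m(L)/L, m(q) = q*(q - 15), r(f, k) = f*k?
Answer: 98461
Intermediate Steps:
J(P) = (-3 + P)**2
t = 98447
m(q) = q*(-15 + q)
v(L) = -15 + L (v(L) = (L*(-15 + L))/L = -15 + L)
t - v(J(r(-4, -1))) = 98447 - (-15 + (-3 - 4*(-1))**2) = 98447 - (-15 + (-3 + 4)**2) = 98447 - (-15 + 1**2) = 98447 - (-15 + 1) = 98447 - 1*(-14) = 98447 + 14 = 98461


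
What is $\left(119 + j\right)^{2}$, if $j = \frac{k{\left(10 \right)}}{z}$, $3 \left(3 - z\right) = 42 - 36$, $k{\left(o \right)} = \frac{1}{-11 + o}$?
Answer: $13924$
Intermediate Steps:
$z = 1$ ($z = 3 - \frac{42 - 36}{3} = 3 - 2 = 1$)
$j = -1$ ($j = \frac{1}{\left(-11 + 10\right) 1} = \frac{1}{-1} \cdot 1 = \left(-1\right) 1 = -1$)
$\left(119 + j\right)^{2} = \left(119 - 1\right)^{2} = 118^{2} = 13924$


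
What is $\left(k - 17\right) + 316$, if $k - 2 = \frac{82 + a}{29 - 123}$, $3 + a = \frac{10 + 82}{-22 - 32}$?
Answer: $\frac{761851}{2538} \approx 300.18$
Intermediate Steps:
$a = - \frac{127}{27}$ ($a = -3 + \frac{10 + 82}{-22 - 32} = -3 + \frac{92}{-54} = -3 + 92 \left(- \frac{1}{54}\right) = -3 - \frac{46}{27} = - \frac{127}{27} \approx -4.7037$)
$k = \frac{2989}{2538}$ ($k = 2 + \frac{82 - \frac{127}{27}}{29 - 123} = 2 + \frac{2087}{27 \left(-94\right)} = 2 + \frac{2087}{27} \left(- \frac{1}{94}\right) = 2 - \frac{2087}{2538} = \frac{2989}{2538} \approx 1.1777$)
$\left(k - 17\right) + 316 = \left(\frac{2989}{2538} - 17\right) + 316 = - \frac{40157}{2538} + 316 = \frac{761851}{2538}$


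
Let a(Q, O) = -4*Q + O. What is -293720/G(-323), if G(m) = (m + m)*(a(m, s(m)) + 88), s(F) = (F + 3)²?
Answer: 7343/1676047 ≈ 0.0043811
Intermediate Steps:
s(F) = (3 + F)²
a(Q, O) = O - 4*Q
G(m) = 2*m*(88 + (3 + m)² - 4*m) (G(m) = (m + m)*(((3 + m)² - 4*m) + 88) = (2*m)*(88 + (3 + m)² - 4*m) = 2*m*(88 + (3 + m)² - 4*m))
-293720/G(-323) = -293720*(-1/(646*(97 + (-323)² + 2*(-323)))) = -293720*(-1/(646*(97 + 104329 - 646))) = -293720/(2*(-323)*103780) = -293720/(-67041880) = -293720*(-1/67041880) = 7343/1676047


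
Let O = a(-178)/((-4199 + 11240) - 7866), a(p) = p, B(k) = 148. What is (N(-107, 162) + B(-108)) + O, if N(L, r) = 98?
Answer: 203128/825 ≈ 246.22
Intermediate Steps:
O = 178/825 (O = -178/((-4199 + 11240) - 7866) = -178/(7041 - 7866) = -178/(-825) = -178*(-1/825) = 178/825 ≈ 0.21576)
(N(-107, 162) + B(-108)) + O = (98 + 148) + 178/825 = 246 + 178/825 = 203128/825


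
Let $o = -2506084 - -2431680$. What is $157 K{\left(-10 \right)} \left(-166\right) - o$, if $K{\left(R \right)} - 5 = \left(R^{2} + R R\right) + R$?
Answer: $-5007686$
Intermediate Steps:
$K{\left(R \right)} = 5 + R + 2 R^{2}$ ($K{\left(R \right)} = 5 + \left(\left(R^{2} + R R\right) + R\right) = 5 + \left(\left(R^{2} + R^{2}\right) + R\right) = 5 + \left(2 R^{2} + R\right) = 5 + \left(R + 2 R^{2}\right) = 5 + R + 2 R^{2}$)
$o = -74404$ ($o = -2506084 + 2431680 = -74404$)
$157 K{\left(-10 \right)} \left(-166\right) - o = 157 \left(5 - 10 + 2 \left(-10\right)^{2}\right) \left(-166\right) - -74404 = 157 \left(5 - 10 + 2 \cdot 100\right) \left(-166\right) + 74404 = 157 \left(5 - 10 + 200\right) \left(-166\right) + 74404 = 157 \cdot 195 \left(-166\right) + 74404 = 30615 \left(-166\right) + 74404 = -5082090 + 74404 = -5007686$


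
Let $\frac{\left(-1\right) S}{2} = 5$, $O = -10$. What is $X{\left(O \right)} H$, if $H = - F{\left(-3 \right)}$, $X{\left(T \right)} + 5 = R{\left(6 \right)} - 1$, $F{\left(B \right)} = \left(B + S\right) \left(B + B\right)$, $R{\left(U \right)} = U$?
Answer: $0$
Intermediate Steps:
$S = -10$ ($S = \left(-2\right) 5 = -10$)
$F{\left(B \right)} = 2 B \left(-10 + B\right)$ ($F{\left(B \right)} = \left(B - 10\right) \left(B + B\right) = \left(-10 + B\right) 2 B = 2 B \left(-10 + B\right)$)
$X{\left(T \right)} = 0$ ($X{\left(T \right)} = -5 + \left(6 - 1\right) = -5 + 5 = 0$)
$H = -78$ ($H = - 2 \left(-3\right) \left(-10 - 3\right) = - 2 \left(-3\right) \left(-13\right) = \left(-1\right) 78 = -78$)
$X{\left(O \right)} H = 0 \left(-78\right) = 0$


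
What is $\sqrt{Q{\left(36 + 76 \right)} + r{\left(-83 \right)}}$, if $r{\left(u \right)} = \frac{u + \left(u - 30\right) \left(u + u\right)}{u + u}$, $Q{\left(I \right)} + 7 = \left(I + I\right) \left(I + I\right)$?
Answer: $\frac{\sqrt{200226}}{2} \approx 223.73$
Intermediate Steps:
$Q{\left(I \right)} = -7 + 4 I^{2}$ ($Q{\left(I \right)} = -7 + \left(I + I\right) \left(I + I\right) = -7 + 2 I 2 I = -7 + 4 I^{2}$)
$r{\left(u \right)} = \frac{u + 2 u \left(-30 + u\right)}{2 u}$ ($r{\left(u \right)} = \frac{u + \left(-30 + u\right) 2 u}{2 u} = \left(u + 2 u \left(-30 + u\right)\right) \frac{1}{2 u} = \frac{u + 2 u \left(-30 + u\right)}{2 u}$)
$\sqrt{Q{\left(36 + 76 \right)} + r{\left(-83 \right)}} = \sqrt{\left(-7 + 4 \left(36 + 76\right)^{2}\right) - \frac{225}{2}} = \sqrt{\left(-7 + 4 \cdot 112^{2}\right) - \frac{225}{2}} = \sqrt{\left(-7 + 4 \cdot 12544\right) - \frac{225}{2}} = \sqrt{\left(-7 + 50176\right) - \frac{225}{2}} = \sqrt{50169 - \frac{225}{2}} = \sqrt{\frac{100113}{2}} = \frac{\sqrt{200226}}{2}$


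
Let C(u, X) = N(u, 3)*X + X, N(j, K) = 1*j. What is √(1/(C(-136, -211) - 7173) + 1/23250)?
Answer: √42593845/688200 ≈ 0.0094833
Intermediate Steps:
N(j, K) = j
C(u, X) = X + X*u (C(u, X) = u*X + X = X*u + X = X + X*u)
√(1/(C(-136, -211) - 7173) + 1/23250) = √(1/(-211*(1 - 136) - 7173) + 1/23250) = √(1/(-211*(-135) - 7173) + 1/23250) = √(1/(28485 - 7173) + 1/23250) = √(1/21312 + 1/23250) = √(7427/82584000) = √42593845/688200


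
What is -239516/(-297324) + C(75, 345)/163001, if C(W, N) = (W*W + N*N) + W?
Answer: 19031270854/12116027331 ≈ 1.5708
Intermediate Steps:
C(W, N) = W + N² + W² (C(W, N) = (W² + N²) + W = (N² + W²) + W = W + N² + W²)
-239516/(-297324) + C(75, 345)/163001 = -239516/(-297324) + (75 + 345² + 75²)/163001 = -239516*(-1/297324) + (75 + 119025 + 5625)*(1/163001) = 59879/74331 + 124725*(1/163001) = 59879/74331 + 124725/163001 = 19031270854/12116027331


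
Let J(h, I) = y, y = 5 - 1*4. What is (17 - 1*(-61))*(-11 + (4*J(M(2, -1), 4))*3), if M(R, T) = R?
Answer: 78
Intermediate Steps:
y = 1 (y = 5 - 4 = 1)
J(h, I) = 1
(17 - 1*(-61))*(-11 + (4*J(M(2, -1), 4))*3) = (17 - 1*(-61))*(-11 + (4*1)*3) = (17 + 61)*(-11 + 4*3) = 78*(-11 + 12) = 78*1 = 78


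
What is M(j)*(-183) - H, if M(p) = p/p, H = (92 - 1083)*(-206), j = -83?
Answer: -204329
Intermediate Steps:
H = 204146 (H = -991*(-206) = 204146)
M(p) = 1
M(j)*(-183) - H = 1*(-183) - 1*204146 = -183 - 204146 = -204329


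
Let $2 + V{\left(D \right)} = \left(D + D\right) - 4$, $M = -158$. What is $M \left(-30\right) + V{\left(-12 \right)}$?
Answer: $4710$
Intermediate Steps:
$V{\left(D \right)} = -6 + 2 D$ ($V{\left(D \right)} = -2 + \left(\left(D + D\right) - 4\right) = -2 + \left(2 D - 4\right) = -2 + \left(-4 + 2 D\right) = -6 + 2 D$)
$M \left(-30\right) + V{\left(-12 \right)} = \left(-158\right) \left(-30\right) + \left(-6 + 2 \left(-12\right)\right) = 4740 - 30 = 4710$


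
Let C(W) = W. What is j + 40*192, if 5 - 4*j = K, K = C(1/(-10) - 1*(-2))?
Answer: 307231/40 ≈ 7680.8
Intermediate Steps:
K = 19/10 (K = 1/(-10) - 1*(-2) = 1*(-1/10) + 2 = -1/10 + 2 = 19/10 ≈ 1.9000)
j = 31/40 (j = 5/4 - 1/4*19/10 = 5/4 - 19/40 = 31/40 ≈ 0.77500)
j + 40*192 = 31/40 + 40*192 = 31/40 + 7680 = 307231/40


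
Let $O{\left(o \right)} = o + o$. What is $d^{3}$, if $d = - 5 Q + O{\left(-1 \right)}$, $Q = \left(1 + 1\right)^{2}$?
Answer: $-10648$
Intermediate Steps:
$O{\left(o \right)} = 2 o$
$Q = 4$ ($Q = 2^{2} = 4$)
$d = -22$ ($d = \left(-5\right) 4 + 2 \left(-1\right) = -20 - 2 = -22$)
$d^{3} = \left(-22\right)^{3} = -10648$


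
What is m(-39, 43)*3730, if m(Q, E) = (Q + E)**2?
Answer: 59680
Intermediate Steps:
m(Q, E) = (E + Q)**2
m(-39, 43)*3730 = (43 - 39)**2*3730 = 4**2*3730 = 16*3730 = 59680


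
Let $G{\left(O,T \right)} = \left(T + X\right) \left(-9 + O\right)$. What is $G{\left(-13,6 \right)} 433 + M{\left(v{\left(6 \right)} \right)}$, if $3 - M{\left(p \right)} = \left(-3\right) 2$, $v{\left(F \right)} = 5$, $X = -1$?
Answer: $-47621$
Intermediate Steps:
$M{\left(p \right)} = 9$ ($M{\left(p \right)} = 3 - \left(-3\right) 2 = 3 - -6 = 3 + 6 = 9$)
$G{\left(O,T \right)} = \left(-1 + T\right) \left(-9 + O\right)$ ($G{\left(O,T \right)} = \left(T - 1\right) \left(-9 + O\right) = \left(-1 + T\right) \left(-9 + O\right)$)
$G{\left(-13,6 \right)} 433 + M{\left(v{\left(6 \right)} \right)} = \left(9 - -13 - 54 - 78\right) 433 + 9 = \left(9 + 13 - 54 - 78\right) 433 + 9 = \left(-110\right) 433 + 9 = -47630 + 9 = -47621$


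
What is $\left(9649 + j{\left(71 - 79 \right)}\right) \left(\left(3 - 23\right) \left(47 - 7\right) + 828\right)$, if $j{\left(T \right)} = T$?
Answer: $269948$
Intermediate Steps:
$\left(9649 + j{\left(71 - 79 \right)}\right) \left(\left(3 - 23\right) \left(47 - 7\right) + 828\right) = \left(9649 + \left(71 - 79\right)\right) \left(\left(3 - 23\right) \left(47 - 7\right) + 828\right) = \left(9649 - 8\right) \left(\left(-20\right) 40 + 828\right) = 9641 \left(-800 + 828\right) = 9641 \cdot 28 = 269948$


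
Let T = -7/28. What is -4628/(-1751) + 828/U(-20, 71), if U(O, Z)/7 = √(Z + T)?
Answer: 4628/1751 + 1656*√283/1981 ≈ 16.706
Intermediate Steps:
T = -¼ (T = -7*1/28 = -¼ ≈ -0.25000)
U(O, Z) = 7*√(-¼ + Z) (U(O, Z) = 7*√(Z - ¼) = 7*√(-¼ + Z))
-4628/(-1751) + 828/U(-20, 71) = -4628/(-1751) + 828/((7*√(-1 + 4*71)/2)) = -4628*(-1/1751) + 828/((7*√(-1 + 284)/2)) = 4628/1751 + 828/((7*√283/2)) = 4628/1751 + 828*(2*√283/1981) = 4628/1751 + 1656*√283/1981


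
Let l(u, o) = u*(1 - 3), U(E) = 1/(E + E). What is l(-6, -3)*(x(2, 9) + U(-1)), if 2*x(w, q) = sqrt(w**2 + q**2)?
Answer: -6 + 6*sqrt(85) ≈ 49.317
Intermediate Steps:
U(E) = 1/(2*E)
x(w, q) = sqrt(q**2 + w**2)/2 (x(w, q) = sqrt(w**2 + q**2)/2 = sqrt(q**2 + w**2)/2)
l(u, o) = -2*u (l(u, o) = u*(-2) = -2*u)
l(-6, -3)*(x(2, 9) + U(-1)) = (-2*(-6))*(sqrt(9**2 + 2**2)/2 + (1/2)/(-1)) = 12*(sqrt(81 + 4)/2 + (1/2)*(-1)) = 12*(sqrt(85)/2 - 1/2) = 12*(-1/2 + sqrt(85)/2) = -6 + 6*sqrt(85)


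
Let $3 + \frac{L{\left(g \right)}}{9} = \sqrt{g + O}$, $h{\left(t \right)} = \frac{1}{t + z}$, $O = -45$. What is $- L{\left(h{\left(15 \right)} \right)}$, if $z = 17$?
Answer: $27 - \frac{9 i \sqrt{2878}}{8} \approx 27.0 - 60.353 i$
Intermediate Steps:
$h{\left(t \right)} = \frac{1}{17 + t}$ ($h{\left(t \right)} = \frac{1}{t + 17} = \frac{1}{17 + t}$)
$L{\left(g \right)} = -27 + 9 \sqrt{-45 + g}$ ($L{\left(g \right)} = -27 + 9 \sqrt{g - 45} = -27 + 9 \sqrt{-45 + g}$)
$- L{\left(h{\left(15 \right)} \right)} = - (-27 + 9 \sqrt{-45 + \frac{1}{17 + 15}}) = - (-27 + 9 \sqrt{-45 + \frac{1}{32}}) = - (-27 + 9 \sqrt{- \frac{1439}{32}}) = - (-27 + 9 \frac{i \sqrt{2878}}{8}) = - (-27 + \frac{9 i \sqrt{2878}}{8}) = 27 - \frac{9 i \sqrt{2878}}{8}$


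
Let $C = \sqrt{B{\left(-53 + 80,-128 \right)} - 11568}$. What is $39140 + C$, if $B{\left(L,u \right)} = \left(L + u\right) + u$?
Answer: $39140 + i \sqrt{11797} \approx 39140.0 + 108.61 i$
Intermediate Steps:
$B{\left(L,u \right)} = L + 2 u$
$C = i \sqrt{11797}$ ($C = \sqrt{\left(\left(-53 + 80\right) + 2 \left(-128\right)\right) - 11568} = \sqrt{\left(27 - 256\right) - 11568} = \sqrt{-229 - 11568} = \sqrt{-11797} = i \sqrt{11797} \approx 108.61 i$)
$39140 + C = 39140 + i \sqrt{11797}$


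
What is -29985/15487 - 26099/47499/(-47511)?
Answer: -67667494599952/34949899904643 ≈ -1.9361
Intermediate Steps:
-29985/15487 - 26099/47499/(-47511) = -29985*1/15487 - 26099*1/47499*(-1/47511) = -29985/15487 - 26099/47499*(-1/47511) = -29985/15487 + 26099/2256724989 = -67667494599952/34949899904643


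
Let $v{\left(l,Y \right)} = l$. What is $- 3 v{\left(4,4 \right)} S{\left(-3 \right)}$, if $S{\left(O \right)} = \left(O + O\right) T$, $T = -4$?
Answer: $-288$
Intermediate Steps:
$S{\left(O \right)} = - 8 O$ ($S{\left(O \right)} = \left(O + O\right) \left(-4\right) = 2 O \left(-4\right) = - 8 O$)
$- 3 v{\left(4,4 \right)} S{\left(-3 \right)} = \left(-3\right) 4 \left(\left(-8\right) \left(-3\right)\right) = \left(-12\right) 24 = -288$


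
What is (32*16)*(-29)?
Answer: -14848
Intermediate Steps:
(32*16)*(-29) = 512*(-29) = -14848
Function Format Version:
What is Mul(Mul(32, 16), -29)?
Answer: -14848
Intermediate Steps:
Mul(Mul(32, 16), -29) = Mul(512, -29) = -14848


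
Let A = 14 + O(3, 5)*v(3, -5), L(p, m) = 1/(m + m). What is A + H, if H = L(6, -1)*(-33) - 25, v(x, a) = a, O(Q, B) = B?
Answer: -39/2 ≈ -19.500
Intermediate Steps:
L(p, m) = 1/(2*m)
A = -11 (A = 14 + 5*(-5) = 14 - 25 = -11)
H = -17/2 (H = ((½)/(-1))*(-33) - 25 = ((½)*(-1))*(-33) - 25 = -½*(-33) - 25 = 33/2 - 25 = -17/2 ≈ -8.5000)
A + H = -11 - 17/2 = -39/2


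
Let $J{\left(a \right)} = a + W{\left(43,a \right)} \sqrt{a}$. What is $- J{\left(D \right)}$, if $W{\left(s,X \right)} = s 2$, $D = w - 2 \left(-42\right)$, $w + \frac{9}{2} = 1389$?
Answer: $- \frac{2937}{2} - 43 \sqrt{5874} \approx -4764.1$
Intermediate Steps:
$w = \frac{2769}{2}$ ($w = - \frac{9}{2} + 1389 = \frac{2769}{2} \approx 1384.5$)
$D = \frac{2937}{2}$ ($D = \frac{2769}{2} - 2 \left(-42\right) = \frac{2769}{2} - -84 = \frac{2769}{2} + 84 = \frac{2937}{2} \approx 1468.5$)
$W{\left(s,X \right)} = 2 s$
$J{\left(a \right)} = a + 86 \sqrt{a}$ ($J{\left(a \right)} = a + 2 \cdot 43 \sqrt{a} = a + 86 \sqrt{a}$)
$- J{\left(D \right)} = - (\frac{2937}{2} + 86 \sqrt{\frac{2937}{2}}) = - (\frac{2937}{2} + 86 \frac{\sqrt{5874}}{2}) = - (\frac{2937}{2} + 43 \sqrt{5874}) = - \frac{2937}{2} - 43 \sqrt{5874}$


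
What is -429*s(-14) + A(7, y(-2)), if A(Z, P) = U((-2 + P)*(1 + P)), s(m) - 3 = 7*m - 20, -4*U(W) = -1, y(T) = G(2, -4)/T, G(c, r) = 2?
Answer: 197341/4 ≈ 49335.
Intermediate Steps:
y(T) = 2/T
U(W) = ¼ (U(W) = -¼*(-1) = ¼)
s(m) = -17 + 7*m (s(m) = 3 + (7*m - 20) = 3 + (-20 + 7*m) = -17 + 7*m)
A(Z, P) = ¼
-429*s(-14) + A(7, y(-2)) = -429*(-17 + 7*(-14)) + ¼ = -429*(-17 - 98) + ¼ = -429*(-115) + ¼ = 49335 + ¼ = 197341/4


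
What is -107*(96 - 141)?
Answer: 4815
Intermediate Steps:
-107*(96 - 141) = -107*(-45) = 4815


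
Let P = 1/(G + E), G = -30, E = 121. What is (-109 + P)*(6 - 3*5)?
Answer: 89262/91 ≈ 980.90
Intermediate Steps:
P = 1/91 (P = 1/(-30 + 121) = 1/91 ≈ 0.010989)
(-109 + P)*(6 - 3*5) = (-109 + 1/91)*(6 - 3*5) = -9918*(6 - 15)/91 = -9918/91*(-9) = 89262/91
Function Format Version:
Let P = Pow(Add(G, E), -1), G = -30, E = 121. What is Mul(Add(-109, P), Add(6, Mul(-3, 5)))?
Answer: Rational(89262, 91) ≈ 980.90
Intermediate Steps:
P = Rational(1, 91) (P = Pow(Add(-30, 121), -1) = Pow(91, -1) = Rational(1, 91) ≈ 0.010989)
Mul(Add(-109, P), Add(6, Mul(-3, 5))) = Mul(Add(-109, Rational(1, 91)), Add(6, Mul(-3, 5))) = Mul(Rational(-9918, 91), Add(6, -15)) = Mul(Rational(-9918, 91), -9) = Rational(89262, 91)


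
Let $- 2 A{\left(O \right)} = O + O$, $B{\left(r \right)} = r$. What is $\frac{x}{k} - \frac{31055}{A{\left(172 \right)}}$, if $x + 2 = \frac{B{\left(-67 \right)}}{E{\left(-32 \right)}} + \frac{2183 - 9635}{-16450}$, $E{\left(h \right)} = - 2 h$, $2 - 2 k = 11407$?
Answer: $\frac{23305252407673}{129077228000} \approx 180.55$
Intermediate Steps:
$k = - \frac{11405}{2}$ ($k = 1 - \frac{11407}{2} = - \frac{11405}{2} \approx -5702.5$)
$A{\left(O \right)} = - O$ ($A{\left(O \right)} = - \frac{O + O}{2} = - \frac{2 O}{2} = - O$)
$x = - \frac{1365411}{526400}$ ($x = -2 + \left(- \frac{67}{\left(-2\right) \left(-32\right)} + \frac{2183 - 9635}{-16450}\right) = -2 - \left(- \frac{3726}{8225} + \frac{67}{64}\right) = -2 + \left(\left(-67\right) \frac{1}{64} + \frac{3726}{8225}\right) = -2 + \left(- \frac{67}{64} + \frac{3726}{8225}\right) = -2 - \frac{312611}{526400} = - \frac{1365411}{526400} \approx -2.5939$)
$\frac{x}{k} - \frac{31055}{A{\left(172 \right)}} = - \frac{1365411}{526400 \left(- \frac{11405}{2}\right)} - \frac{31055}{\left(-1\right) 172} = \left(- \frac{1365411}{526400}\right) \left(- \frac{2}{11405}\right) - \frac{31055}{-172} = \frac{1365411}{3001796000} - - \frac{31055}{172} = \frac{1365411}{3001796000} + \frac{31055}{172} = \frac{23305252407673}{129077228000}$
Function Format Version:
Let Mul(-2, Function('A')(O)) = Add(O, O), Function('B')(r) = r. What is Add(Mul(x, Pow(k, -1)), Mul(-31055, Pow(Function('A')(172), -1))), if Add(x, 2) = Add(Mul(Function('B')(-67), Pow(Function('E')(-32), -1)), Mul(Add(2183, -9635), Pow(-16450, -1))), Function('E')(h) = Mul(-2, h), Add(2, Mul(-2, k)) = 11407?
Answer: Rational(23305252407673, 129077228000) ≈ 180.55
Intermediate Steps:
k = Rational(-11405, 2) (k = Add(1, Mul(Rational(-1, 2), 11407)) = Add(1, Rational(-11407, 2)) = Rational(-11405, 2) ≈ -5702.5)
Function('A')(O) = Mul(-1, O) (Function('A')(O) = Mul(Rational(-1, 2), Add(O, O)) = Mul(Rational(-1, 2), Mul(2, O)) = Mul(-1, O))
x = Rational(-1365411, 526400) (x = Add(-2, Add(Mul(-67, Pow(Mul(-2, -32), -1)), Mul(Add(2183, -9635), Pow(-16450, -1)))) = Add(-2, Add(Mul(-67, Pow(64, -1)), Mul(-7452, Rational(-1, 16450)))) = Add(-2, Add(Mul(-67, Rational(1, 64)), Rational(3726, 8225))) = Add(-2, Add(Rational(-67, 64), Rational(3726, 8225))) = Add(-2, Rational(-312611, 526400)) = Rational(-1365411, 526400) ≈ -2.5939)
Add(Mul(x, Pow(k, -1)), Mul(-31055, Pow(Function('A')(172), -1))) = Add(Mul(Rational(-1365411, 526400), Pow(Rational(-11405, 2), -1)), Mul(-31055, Pow(Mul(-1, 172), -1))) = Add(Mul(Rational(-1365411, 526400), Rational(-2, 11405)), Mul(-31055, Pow(-172, -1))) = Add(Rational(1365411, 3001796000), Mul(-31055, Rational(-1, 172))) = Add(Rational(1365411, 3001796000), Rational(31055, 172)) = Rational(23305252407673, 129077228000)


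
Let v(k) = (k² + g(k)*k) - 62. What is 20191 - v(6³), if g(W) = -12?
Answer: -23811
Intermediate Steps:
v(k) = -62 + k² - 12*k (v(k) = (k² - 12*k) - 62 = -62 + k² - 12*k)
20191 - v(6³) = 20191 - (-62 + (6³)² - 12*6³) = 20191 - (-62 + 216² - 12*216) = 20191 - (-62 + 46656 - 2592) = 20191 - 1*44002 = 20191 - 44002 = -23811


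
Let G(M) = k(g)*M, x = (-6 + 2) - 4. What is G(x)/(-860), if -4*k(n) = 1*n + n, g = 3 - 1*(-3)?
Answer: -6/215 ≈ -0.027907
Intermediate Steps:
x = -8 (x = -4 - 4 = -8)
g = 6 (g = 3 + 3 = 6)
k(n) = -n/2 (k(n) = -(1*n + n)/4 = -(n + n)/4 = -n/2)
G(M) = -3*M (G(M) = (-1/2*6)*M = -3*M)
G(x)/(-860) = -3*(-8)/(-860) = 24*(-1/860) = -6/215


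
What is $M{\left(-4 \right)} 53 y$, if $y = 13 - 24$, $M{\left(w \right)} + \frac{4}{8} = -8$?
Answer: $\frac{9911}{2} \approx 4955.5$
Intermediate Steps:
$M{\left(w \right)} = - \frac{17}{2}$ ($M{\left(w \right)} = - \frac{1}{2} - 8 = - \frac{17}{2}$)
$y = -11$
$M{\left(-4 \right)} 53 y = \left(- \frac{17}{2}\right) 53 \left(-11\right) = \left(- \frac{901}{2}\right) \left(-11\right) = \frac{9911}{2}$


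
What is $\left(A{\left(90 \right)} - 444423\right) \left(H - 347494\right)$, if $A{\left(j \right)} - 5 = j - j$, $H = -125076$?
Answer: $210018614260$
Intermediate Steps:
$A{\left(j \right)} = 5$ ($A{\left(j \right)} = 5 + \left(j - j\right) = 5 + 0 = 5$)
$\left(A{\left(90 \right)} - 444423\right) \left(H - 347494\right) = \left(5 - 444423\right) \left(-125076 - 347494\right) = \left(-444418\right) \left(-472570\right) = 210018614260$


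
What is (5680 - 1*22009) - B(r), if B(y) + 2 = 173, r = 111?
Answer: -16500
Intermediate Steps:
B(y) = 171 (B(y) = -2 + 173 = 171)
(5680 - 1*22009) - B(r) = (5680 - 1*22009) - 1*171 = (5680 - 22009) - 171 = -16329 - 171 = -16500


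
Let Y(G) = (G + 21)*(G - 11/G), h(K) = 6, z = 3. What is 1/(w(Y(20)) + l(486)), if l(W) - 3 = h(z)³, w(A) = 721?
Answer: 1/940 ≈ 0.0010638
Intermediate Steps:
Y(G) = (21 + G)*(G - 11/G)
l(W) = 219 (l(W) = 3 + 6³ = 3 + 216 = 219)
1/(w(Y(20)) + l(486)) = 1/(721 + 219) = 1/940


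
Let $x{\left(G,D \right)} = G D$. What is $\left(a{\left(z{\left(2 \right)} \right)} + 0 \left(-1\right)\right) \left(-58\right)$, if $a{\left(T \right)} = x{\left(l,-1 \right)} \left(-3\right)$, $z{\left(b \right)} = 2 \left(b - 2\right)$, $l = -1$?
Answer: $174$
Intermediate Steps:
$x{\left(G,D \right)} = D G$
$z{\left(b \right)} = -4 + 2 b$ ($z{\left(b \right)} = 2 \left(-2 + b\right) = -4 + 2 b$)
$a{\left(T \right)} = -3$ ($a{\left(T \right)} = \left(-1\right) \left(-1\right) \left(-3\right) = 1 \left(-3\right) = -3$)
$\left(a{\left(z{\left(2 \right)} \right)} + 0 \left(-1\right)\right) \left(-58\right) = \left(-3 + 0 \left(-1\right)\right) \left(-58\right) = \left(-3 + 0\right) \left(-58\right) = \left(-3\right) \left(-58\right) = 174$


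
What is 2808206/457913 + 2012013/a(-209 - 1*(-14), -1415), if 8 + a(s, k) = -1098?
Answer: -918221033033/506451778 ≈ -1813.0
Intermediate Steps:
a(s, k) = -1106 (a(s, k) = -8 - 1098 = -1106)
2808206/457913 + 2012013/a(-209 - 1*(-14), -1415) = 2808206/457913 + 2012013/(-1106) = 2808206*(1/457913) + 2012013*(-1/1106) = 2808206/457913 - 2012013/1106 = -918221033033/506451778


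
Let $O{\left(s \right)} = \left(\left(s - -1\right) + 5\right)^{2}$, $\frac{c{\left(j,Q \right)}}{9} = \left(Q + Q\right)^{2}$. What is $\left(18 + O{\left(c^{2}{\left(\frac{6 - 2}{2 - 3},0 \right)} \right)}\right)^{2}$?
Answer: $2916$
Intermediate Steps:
$c{\left(j,Q \right)} = 36 Q^{2}$ ($c{\left(j,Q \right)} = 9 \left(Q + Q\right)^{2} = 9 \left(2 Q\right)^{2} = 9 \cdot 4 Q^{2} = 36 Q^{2}$)
$O{\left(s \right)} = \left(6 + s\right)^{2}$ ($O{\left(s \right)} = \left(\left(s + 1\right) + 5\right)^{2} = \left(\left(1 + s\right) + 5\right)^{2} = \left(6 + s\right)^{2}$)
$\left(18 + O{\left(c^{2}{\left(\frac{6 - 2}{2 - 3},0 \right)} \right)}\right)^{2} = \left(18 + \left(6 + \left(36 \cdot 0^{2}\right)^{2}\right)^{2}\right)^{2} = \left(18 + \left(6 + \left(36 \cdot 0\right)^{2}\right)^{2}\right)^{2} = \left(18 + \left(6 + 0^{2}\right)^{2}\right)^{2} = \left(18 + \left(6 + 0\right)^{2}\right)^{2} = \left(18 + 6^{2}\right)^{2} = \left(18 + 36\right)^{2} = 54^{2} = 2916$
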